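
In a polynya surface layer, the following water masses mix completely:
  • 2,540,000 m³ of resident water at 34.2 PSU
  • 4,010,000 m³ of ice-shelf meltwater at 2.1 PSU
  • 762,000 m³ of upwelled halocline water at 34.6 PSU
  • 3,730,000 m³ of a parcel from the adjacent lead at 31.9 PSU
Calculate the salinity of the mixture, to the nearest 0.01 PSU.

21.79 PSU

Mass of salt is conserved:
salt = 2,540,000×34.2 + 4,010,000×2.1 + 762,000×34.6 + 3,730,000×31.9 = 86,868,000 + 8,421,000 + 26,365,200 + 118,987,000 = 240,641,200
volume = 2,540,000 + 4,010,000 + 762,000 + 3,730,000 = 11,042,000 m³
S = 240,641,200 / 11,042,000 = 21.7933 PSU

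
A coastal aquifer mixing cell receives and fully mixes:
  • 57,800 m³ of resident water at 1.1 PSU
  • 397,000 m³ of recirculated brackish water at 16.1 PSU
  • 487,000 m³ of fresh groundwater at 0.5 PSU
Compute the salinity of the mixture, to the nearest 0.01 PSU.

7.11 PSU

Mass of salt is conserved:
salt = 57,800×1.1 + 397,000×16.1 + 487,000×0.5 = 63,580 + 6,391,700 + 243,500 = 6,698,780
volume = 57,800 + 397,000 + 487,000 = 941,800 m³
S = 6,698,780 / 941,800 = 7.1127 PSU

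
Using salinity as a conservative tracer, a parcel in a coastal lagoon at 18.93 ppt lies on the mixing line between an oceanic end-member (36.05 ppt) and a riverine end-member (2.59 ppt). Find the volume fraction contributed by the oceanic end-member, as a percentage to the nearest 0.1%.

Let g be the oceanic fraction. Salt balance per unit volume:
g×36.05 + (1−g)×2.59 = 18.93
g = (18.93 − 2.59) / (36.05 − 2.59) = 16.34/33.46 = 0.4883

48.8%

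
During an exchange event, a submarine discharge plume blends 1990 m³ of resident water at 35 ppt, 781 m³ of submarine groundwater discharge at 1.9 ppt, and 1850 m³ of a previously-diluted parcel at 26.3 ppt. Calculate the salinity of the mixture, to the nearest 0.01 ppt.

25.92 ppt

Total salt / total volume:
salt = 1,990×35 + 781×1.9 + 1,850×26.3 = 69,650 + 1,483.9 + 48,655 = 119,788.9
volume = 1,990 + 781 + 1,850 = 4,621 m³
S = 119,788.9 / 4,621 = 25.9227 ppt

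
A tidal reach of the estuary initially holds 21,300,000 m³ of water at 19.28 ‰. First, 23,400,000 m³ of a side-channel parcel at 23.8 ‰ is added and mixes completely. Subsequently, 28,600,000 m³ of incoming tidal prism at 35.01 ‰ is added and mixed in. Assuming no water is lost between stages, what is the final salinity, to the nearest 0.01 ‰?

Salt balance:
Initial salt = 21,300,000×19.28 = 410,664,000
After stage 1: salt = 410,664,000 + 23,400,000×23.8 = 967,584,000; volume = 44,700,000 m³; S = 21.646 ‰
After stage 2: salt = 967,584,000 + 28,600,000×35.01 = 1,968,870,000; volume = 73,300,000 m³
S = 1,968,870,000 / 73,300,000 = 26.8604 ‰

26.86 ‰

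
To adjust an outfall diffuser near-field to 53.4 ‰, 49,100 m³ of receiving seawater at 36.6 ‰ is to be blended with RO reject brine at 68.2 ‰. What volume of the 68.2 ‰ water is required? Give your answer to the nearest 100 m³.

Salt balance: 49,100×36.6 + V×68.2 = (49,100+V)×53.4
1,797,060 + 68.2V = 2,621,940 + 53.4V
824,880 = 14.8V
V = 55,735.14 m³

55700 m³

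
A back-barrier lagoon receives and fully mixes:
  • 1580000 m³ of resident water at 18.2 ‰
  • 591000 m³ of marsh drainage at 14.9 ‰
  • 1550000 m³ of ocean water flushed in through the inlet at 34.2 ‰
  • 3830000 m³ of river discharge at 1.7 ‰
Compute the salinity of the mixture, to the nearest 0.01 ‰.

12.86 ‰

By conservation of dissolved salt,
salt = 1,580,000×18.2 + 591,000×14.9 + 1,550,000×34.2 + 3,830,000×1.7 = 28,756,000 + 8,805,900 + 53,010,000 + 6,511,000 = 97,082,900
volume = 1,580,000 + 591,000 + 1,550,000 + 3,830,000 = 7,551,000 m³
S = 97,082,900 / 7,551,000 = 12.857 ‰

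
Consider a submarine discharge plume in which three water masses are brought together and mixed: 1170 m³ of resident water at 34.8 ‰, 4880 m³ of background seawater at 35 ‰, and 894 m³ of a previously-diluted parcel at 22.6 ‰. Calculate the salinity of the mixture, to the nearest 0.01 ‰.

33.37 ‰

Weighted by volume,
salt = 1,170×34.8 + 4,880×35 + 894×22.6 = 40,716 + 170,800 + 20,204.4 = 231,720.4
volume = 1,170 + 4,880 + 894 = 6,944 m³
S = 231,720.4 / 6,944 = 33.3699 ‰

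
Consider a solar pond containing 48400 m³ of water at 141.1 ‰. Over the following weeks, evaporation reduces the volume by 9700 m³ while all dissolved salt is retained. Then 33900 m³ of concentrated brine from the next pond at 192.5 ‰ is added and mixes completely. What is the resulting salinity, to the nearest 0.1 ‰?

184.0 ‰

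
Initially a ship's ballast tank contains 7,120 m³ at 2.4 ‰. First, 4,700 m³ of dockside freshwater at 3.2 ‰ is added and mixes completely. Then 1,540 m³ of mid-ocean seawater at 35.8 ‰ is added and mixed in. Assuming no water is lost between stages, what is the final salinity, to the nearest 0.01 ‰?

Weighted by volume,
Initial salt = 7,120×2.4 = 17,088
After stage 1: salt = 17,088 + 4,700×3.2 = 32,128; volume = 11,820 m³; S = 2.718 ‰
After stage 2: salt = 32,128 + 1,540×35.8 = 87,260; volume = 13,360 m³
S = 87,260 / 13,360 = 6.5314 ‰

6.53 ‰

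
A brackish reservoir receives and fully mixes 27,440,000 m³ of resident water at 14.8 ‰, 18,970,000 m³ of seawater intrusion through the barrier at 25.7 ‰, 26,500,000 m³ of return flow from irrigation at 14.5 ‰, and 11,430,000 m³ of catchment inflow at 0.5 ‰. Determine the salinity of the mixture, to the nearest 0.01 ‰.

15.22 ‰

Conserving salt mass:
salt = 27,440,000×14.8 + 18,970,000×25.7 + 26,500,000×14.5 + 11,430,000×0.5 = 406,112,000 + 487,529,000 + 384,250,000 + 5,715,000 = 1,283,606,000
volume = 27,440,000 + 18,970,000 + 26,500,000 + 11,430,000 = 84,340,000 m³
S = 1,283,606,000 / 84,340,000 = 15.2194 ‰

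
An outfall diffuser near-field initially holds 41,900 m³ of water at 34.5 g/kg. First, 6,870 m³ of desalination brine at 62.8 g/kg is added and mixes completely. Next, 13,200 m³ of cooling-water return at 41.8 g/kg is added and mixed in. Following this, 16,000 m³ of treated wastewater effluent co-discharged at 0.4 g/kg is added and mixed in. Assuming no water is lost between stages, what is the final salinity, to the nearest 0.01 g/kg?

31.23 g/kg

By conservation of dissolved salt,
Initial salt = 41,900×34.5 = 1,445,550
After stage 1: salt = 1,445,550 + 6,870×62.8 = 1,876,986; volume = 48,770 m³; S = 38.486 g/kg
After stage 2: salt = 1,876,986 + 13,200×41.8 = 2,428,746; volume = 61,970 m³; S = 39.192 g/kg
After stage 3: salt = 2,428,746 + 16,000×0.4 = 2,435,146; volume = 77,970 m³
S = 2,435,146 / 77,970 = 31.2318 g/kg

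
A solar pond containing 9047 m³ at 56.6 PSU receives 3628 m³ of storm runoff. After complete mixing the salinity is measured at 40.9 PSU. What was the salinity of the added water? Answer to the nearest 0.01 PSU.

1.75 PSU

Salt balance: 9,047×56.6 + 3,628×S = 12,675×40.9
512,060.2 + 3,628·S = 518,407.5
S = (518,407.5 − 512,060.2) / 3,628 = 1.7495 PSU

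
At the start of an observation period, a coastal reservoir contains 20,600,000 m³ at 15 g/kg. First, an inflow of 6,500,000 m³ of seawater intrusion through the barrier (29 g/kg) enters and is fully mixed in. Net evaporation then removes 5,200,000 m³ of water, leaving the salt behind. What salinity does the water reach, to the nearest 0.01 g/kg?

22.72 g/kg

After mixing: salt = 20,600,000×15 + 6,500,000×29 = 497,500,000; volume = 27,100,000 m³
After evaporation: salt unchanged = 497,500,000; volume = 27,100,000 − 5,200,000 = 21,900,000 m³
S = 497,500,000 / 21,900,000 = 22.7169 g/kg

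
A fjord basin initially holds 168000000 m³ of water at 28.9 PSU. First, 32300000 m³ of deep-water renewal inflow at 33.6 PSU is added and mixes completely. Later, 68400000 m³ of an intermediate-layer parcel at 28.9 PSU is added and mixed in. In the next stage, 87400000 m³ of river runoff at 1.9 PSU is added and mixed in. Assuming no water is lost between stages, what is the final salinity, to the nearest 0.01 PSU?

Salt balance:
Initial salt = 168,000,000×28.9 = 4,855,200,000
After stage 1: salt = 4,855,200,000 + 32,300,000×33.6 = 5,940,480,000; volume = 200,300,000 m³; S = 29.658 PSU
After stage 2: salt = 5,940,480,000 + 68,400,000×28.9 = 7,917,240,000; volume = 268,700,000 m³; S = 29.465 PSU
After stage 3: salt = 7,917,240,000 + 87,400,000×1.9 = 8,083,300,000; volume = 356,100,000 m³
S = 8,083,300,000 / 356,100,000 = 22.6995 PSU

22.70 PSU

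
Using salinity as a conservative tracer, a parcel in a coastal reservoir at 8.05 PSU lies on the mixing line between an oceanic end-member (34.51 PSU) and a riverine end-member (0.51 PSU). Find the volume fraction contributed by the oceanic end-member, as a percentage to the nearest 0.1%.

22.2%

Let g be the oceanic fraction. Salt balance per unit volume:
g×34.51 + (1−g)×0.51 = 8.05
g = (8.05 − 0.51) / (34.51 − 0.51) = 7.54/34 = 0.2218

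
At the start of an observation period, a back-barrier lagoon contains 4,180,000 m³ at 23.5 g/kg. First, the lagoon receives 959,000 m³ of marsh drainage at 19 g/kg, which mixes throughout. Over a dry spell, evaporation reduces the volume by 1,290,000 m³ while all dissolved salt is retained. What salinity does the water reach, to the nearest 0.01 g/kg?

30.25 g/kg

After mixing: salt = 4,180,000×23.5 + 959,000×19 = 116,451,000; volume = 5,139,000 m³
After evaporation: salt unchanged = 116,451,000; volume = 5,139,000 − 1,290,000 = 3,849,000 m³
S = 116,451,000 / 3,849,000 = 30.2549 g/kg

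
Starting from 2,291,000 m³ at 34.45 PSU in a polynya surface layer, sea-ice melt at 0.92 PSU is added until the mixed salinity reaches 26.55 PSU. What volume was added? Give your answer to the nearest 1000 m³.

Salt balance: 2,291,000×34.45 + V×0.92 = (2,291,000+V)×26.55
78,924,950 + 0.92V = 60,826,050 + 26.55V
18,098,900 = 25.63V
V = 706,160.75 m³

706000 m³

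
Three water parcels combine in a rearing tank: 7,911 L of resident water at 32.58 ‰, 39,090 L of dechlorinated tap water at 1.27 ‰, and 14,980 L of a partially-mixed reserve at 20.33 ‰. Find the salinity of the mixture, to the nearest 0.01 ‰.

Conserving salt mass:
salt = 7,911×32.58 + 39,090×1.27 + 14,980×20.33 = 257,740.38 + 49,644.3 + 304,543.4 = 611,928.08
volume = 7,911 + 39,090 + 14,980 = 61,981 L
S = 611,928.08 / 61,981 = 9.8728 ‰

9.87 ‰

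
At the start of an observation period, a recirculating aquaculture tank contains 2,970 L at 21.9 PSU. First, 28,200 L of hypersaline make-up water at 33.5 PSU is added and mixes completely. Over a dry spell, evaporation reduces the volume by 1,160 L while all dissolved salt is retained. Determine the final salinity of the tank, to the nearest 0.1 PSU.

After mixing: salt = 2,970×21.9 + 28,200×33.5 = 1,009,743; volume = 31,170 L
After evaporation: salt unchanged = 1,009,743; volume = 31,170 − 1,160 = 30,010 L
S = 1,009,743 / 30,010 = 33.6469 PSU

33.6 PSU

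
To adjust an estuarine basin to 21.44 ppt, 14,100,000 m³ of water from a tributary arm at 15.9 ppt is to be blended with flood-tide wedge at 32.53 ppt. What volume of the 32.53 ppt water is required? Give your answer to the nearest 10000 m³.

Salt balance: 14,100,000×15.9 + V×32.53 = (14,100,000+V)×21.44
224,190,000 + 32.53V = 302,304,000 + 21.44V
78,114,000 = 11.09V
V = 7,043,642.92 m³

7040000 m³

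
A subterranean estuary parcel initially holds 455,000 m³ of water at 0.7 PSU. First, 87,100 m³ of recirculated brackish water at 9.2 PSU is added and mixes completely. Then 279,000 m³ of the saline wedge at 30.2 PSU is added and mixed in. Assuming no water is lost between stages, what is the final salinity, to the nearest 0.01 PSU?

Salt balance:
Initial salt = 455,000×0.7 = 318,500
After stage 1: salt = 318,500 + 87,100×9.2 = 1,119,820; volume = 542,100 m³; S = 2.066 PSU
After stage 2: salt = 1,119,820 + 279,000×30.2 = 9,545,620; volume = 821,100 m³
S = 9,545,620 / 821,100 = 11.6254 PSU

11.63 PSU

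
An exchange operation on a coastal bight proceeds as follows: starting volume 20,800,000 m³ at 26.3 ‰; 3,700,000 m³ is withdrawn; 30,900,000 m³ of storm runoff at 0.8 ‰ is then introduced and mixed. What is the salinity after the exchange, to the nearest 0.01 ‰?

9.88 ‰

Remaining after removal: 17,100,000 m³ at 26.3 ‰ (salt = 449,730,000)
After addition: salt = 449,730,000 + 30,900,000×0.8 = 474,450,000; volume = 48,000,000 m³
S = 474,450,000 / 48,000,000 = 9.8844 ‰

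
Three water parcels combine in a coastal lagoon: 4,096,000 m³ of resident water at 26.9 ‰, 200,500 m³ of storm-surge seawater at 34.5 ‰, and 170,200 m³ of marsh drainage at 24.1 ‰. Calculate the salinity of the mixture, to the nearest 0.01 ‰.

27.13 ‰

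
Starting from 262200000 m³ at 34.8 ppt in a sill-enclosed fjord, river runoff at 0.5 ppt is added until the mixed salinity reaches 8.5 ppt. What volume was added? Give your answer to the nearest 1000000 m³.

Salt balance: 262,200,000×34.8 + V×0.5 = (262,200,000+V)×8.5
9,124,560,000 + 0.5V = 2,228,700,000 + 8.5V
6,895,860,000 = 8V
V = 861,982,500 m³

862000000 m³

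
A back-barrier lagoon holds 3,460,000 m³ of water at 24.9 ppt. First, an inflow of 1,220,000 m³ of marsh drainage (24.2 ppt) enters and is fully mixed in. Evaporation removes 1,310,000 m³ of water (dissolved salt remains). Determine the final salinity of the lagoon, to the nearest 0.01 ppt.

34.33 ppt

After mixing: salt = 3,460,000×24.9 + 1,220,000×24.2 = 115,678,000; volume = 4,680,000 m³
After evaporation: salt unchanged = 115,678,000; volume = 4,680,000 − 1,310,000 = 3,370,000 m³
S = 115,678,000 / 3,370,000 = 34.3258 ppt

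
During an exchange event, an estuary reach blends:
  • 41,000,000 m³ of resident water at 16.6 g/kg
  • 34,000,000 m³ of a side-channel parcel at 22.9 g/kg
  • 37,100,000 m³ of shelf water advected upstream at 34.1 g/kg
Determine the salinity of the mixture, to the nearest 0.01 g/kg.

24.30 g/kg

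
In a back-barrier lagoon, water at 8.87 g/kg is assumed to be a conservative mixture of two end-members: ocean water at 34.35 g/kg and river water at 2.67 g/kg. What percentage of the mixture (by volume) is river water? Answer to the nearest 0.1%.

80.4%

Let f be the freshwater fraction. Salt balance per unit volume:
f×2.67 + (1−f)×34.35 = 8.87
f = (34.35 − 8.87) / (34.35 − 2.67) = 25.48/31.68 = 0.8043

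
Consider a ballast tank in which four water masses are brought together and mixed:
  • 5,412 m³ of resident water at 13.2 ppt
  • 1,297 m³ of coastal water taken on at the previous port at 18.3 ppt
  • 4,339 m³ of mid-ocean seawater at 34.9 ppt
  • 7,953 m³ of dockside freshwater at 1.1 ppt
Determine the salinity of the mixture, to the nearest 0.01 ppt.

Total salt / total volume:
salt = 5,412×13.2 + 1,297×18.3 + 4,339×34.9 + 7,953×1.1 = 71,438.4 + 23,735.1 + 151,431.1 + 8,748.3 = 255,352.9
volume = 5,412 + 1,297 + 4,339 + 7,953 = 19,001 m³
S = 255,352.9 / 19,001 = 13.4389 ppt

13.44 ppt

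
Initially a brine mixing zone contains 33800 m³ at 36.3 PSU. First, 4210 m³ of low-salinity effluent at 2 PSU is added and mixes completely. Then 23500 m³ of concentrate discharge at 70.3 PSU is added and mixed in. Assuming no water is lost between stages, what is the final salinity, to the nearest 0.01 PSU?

Total salt / total volume:
Initial salt = 33,800×36.3 = 1,226,940
After stage 1: salt = 1,226,940 + 4,210×2 = 1,235,360; volume = 38,010 m³; S = 32.501 PSU
After stage 2: salt = 1,235,360 + 23,500×70.3 = 2,887,410; volume = 61,510 m³
S = 2,887,410 / 61,510 = 46.9421 PSU

46.94 PSU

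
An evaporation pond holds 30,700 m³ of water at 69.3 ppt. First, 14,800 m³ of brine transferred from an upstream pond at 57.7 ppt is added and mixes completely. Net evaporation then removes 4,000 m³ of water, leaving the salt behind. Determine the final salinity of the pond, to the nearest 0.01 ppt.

After mixing: salt = 30,700×69.3 + 14,800×57.7 = 2,981,470; volume = 45,500 m³
After evaporation: salt unchanged = 2,981,470; volume = 45,500 − 4,000 = 41,500 m³
S = 2,981,470 / 41,500 = 71.8427 ppt

71.84 ppt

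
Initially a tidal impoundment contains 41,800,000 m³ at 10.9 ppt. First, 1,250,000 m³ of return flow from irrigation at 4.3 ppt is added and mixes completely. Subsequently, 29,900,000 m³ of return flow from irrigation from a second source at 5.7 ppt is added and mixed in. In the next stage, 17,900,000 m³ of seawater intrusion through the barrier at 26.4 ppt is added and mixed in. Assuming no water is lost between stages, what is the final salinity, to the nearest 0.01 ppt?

12.15 ppt

Salt balance:
Initial salt = 41,800,000×10.9 = 455,620,000
After stage 1: salt = 455,620,000 + 1,250,000×4.3 = 460,995,000; volume = 43,050,000 m³; S = 10.708 ppt
After stage 2: salt = 460,995,000 + 29,900,000×5.7 = 631,425,000; volume = 72,950,000 m³; S = 8.656 ppt
After stage 3: salt = 631,425,000 + 17,900,000×26.4 = 1,103,985,000; volume = 90,850,000 m³
S = 1,103,985,000 / 90,850,000 = 12.1517 ppt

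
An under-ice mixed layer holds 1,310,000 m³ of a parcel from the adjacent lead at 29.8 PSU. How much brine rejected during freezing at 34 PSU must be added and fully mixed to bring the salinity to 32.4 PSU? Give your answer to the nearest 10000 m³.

2130000 m³

Salt balance: 1,310,000×29.8 + V×34 = (1,310,000+V)×32.4
39,038,000 + 34V = 42,444,000 + 32.4V
3,406,000 = 1.6V
V = 2,128,750 m³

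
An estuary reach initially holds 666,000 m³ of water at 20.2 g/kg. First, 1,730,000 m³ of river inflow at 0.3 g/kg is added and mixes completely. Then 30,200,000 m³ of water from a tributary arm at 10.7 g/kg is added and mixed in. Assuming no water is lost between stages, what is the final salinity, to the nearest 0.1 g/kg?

10.3 g/kg

Total salt / total volume:
Initial salt = 666,000×20.2 = 13,453,200
After stage 1: salt = 13,453,200 + 1,730,000×0.3 = 13,972,200; volume = 2,396,000 m³; S = 5.831 g/kg
After stage 2: salt = 13,972,200 + 30,200,000×10.7 = 337,112,200; volume = 32,596,000 m³
S = 337,112,200 / 32,596,000 = 10.3421 g/kg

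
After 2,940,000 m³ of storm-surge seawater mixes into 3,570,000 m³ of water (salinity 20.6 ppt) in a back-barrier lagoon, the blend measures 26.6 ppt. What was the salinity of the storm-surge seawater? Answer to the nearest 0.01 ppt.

33.89 ppt

Salt balance: 3,570,000×20.6 + 2,940,000×S = 6,510,000×26.6
73,542,000 + 2,940,000·S = 173,166,000
S = (173,166,000 − 73,542,000) / 2,940,000 = 33.8857 ppt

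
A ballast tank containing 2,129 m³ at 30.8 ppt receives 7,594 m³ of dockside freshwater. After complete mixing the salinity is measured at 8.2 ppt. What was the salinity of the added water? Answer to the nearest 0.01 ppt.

Salt balance: 2,129×30.8 + 7,594×S = 9,723×8.2
65,573.2 + 7,594·S = 79,728.6
S = (79,728.6 − 65,573.2) / 7,594 = 1.864 ppt

1.86 ppt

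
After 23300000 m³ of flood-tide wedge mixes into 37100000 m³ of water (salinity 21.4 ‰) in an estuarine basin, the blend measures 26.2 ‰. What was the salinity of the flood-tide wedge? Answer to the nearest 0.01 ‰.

Salt balance: 37,100,000×21.4 + 23,300,000×S = 60,400,000×26.2
793,940,000 + 23,300,000·S = 1,582,480,000
S = (1,582,480,000 − 793,940,000) / 23,300,000 = 33.8429 ‰

33.84 ‰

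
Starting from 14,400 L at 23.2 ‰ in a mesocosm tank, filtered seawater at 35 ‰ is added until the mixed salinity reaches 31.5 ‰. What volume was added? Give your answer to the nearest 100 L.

Salt balance: 14,400×23.2 + V×35 = (14,400+V)×31.5
334,080 + 35V = 453,600 + 31.5V
119,520 = 3.5V
V = 34,148.57 L

34100 L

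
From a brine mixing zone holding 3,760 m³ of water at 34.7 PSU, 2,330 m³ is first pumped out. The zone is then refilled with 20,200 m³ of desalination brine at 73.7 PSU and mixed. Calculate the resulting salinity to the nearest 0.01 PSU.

71.12 PSU

Remaining after removal: 1,430 m³ at 34.7 PSU (salt = 49,621)
After addition: salt = 49,621 + 20,200×73.7 = 1,538,361; volume = 21,630 m³
S = 1,538,361 / 21,630 = 71.1216 PSU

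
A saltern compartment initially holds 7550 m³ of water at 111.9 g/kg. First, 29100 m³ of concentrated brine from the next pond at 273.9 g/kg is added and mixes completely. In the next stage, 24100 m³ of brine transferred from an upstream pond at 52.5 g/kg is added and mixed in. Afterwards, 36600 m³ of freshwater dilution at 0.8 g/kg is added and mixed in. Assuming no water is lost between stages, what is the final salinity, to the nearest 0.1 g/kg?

103.9 g/kg

Weighted by volume,
Initial salt = 7,550×111.9 = 844,845
After stage 1: salt = 844,845 + 29,100×273.9 = 8,815,335; volume = 36,650 m³; S = 240.528 g/kg
After stage 2: salt = 8,815,335 + 24,100×52.5 = 10,080,585; volume = 60,750 m³; S = 165.936 g/kg
After stage 3: salt = 10,080,585 + 36,600×0.8 = 10,109,865; volume = 97,350 m³
S = 10,109,865 / 97,350 = 103.8507 g/kg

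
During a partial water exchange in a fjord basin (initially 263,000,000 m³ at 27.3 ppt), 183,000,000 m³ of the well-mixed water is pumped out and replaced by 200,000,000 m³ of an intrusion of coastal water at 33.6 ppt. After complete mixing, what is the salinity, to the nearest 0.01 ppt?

Remaining after removal: 80,000,000 m³ at 27.3 ppt (salt = 2,184,000,000)
After addition: salt = 2,184,000,000 + 200,000,000×33.6 = 8,904,000,000; volume = 280,000,000 m³
S = 8,904,000,000 / 280,000,000 = 31.8 ppt

31.80 ppt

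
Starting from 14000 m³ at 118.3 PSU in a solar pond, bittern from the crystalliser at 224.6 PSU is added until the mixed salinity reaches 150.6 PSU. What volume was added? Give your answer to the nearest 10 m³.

6110 m³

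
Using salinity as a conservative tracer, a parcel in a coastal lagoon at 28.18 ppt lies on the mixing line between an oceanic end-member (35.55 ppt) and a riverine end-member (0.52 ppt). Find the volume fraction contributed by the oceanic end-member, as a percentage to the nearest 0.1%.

Let g be the oceanic fraction. Salt balance per unit volume:
g×35.55 + (1−g)×0.52 = 28.18
g = (28.18 − 0.52) / (35.55 − 0.52) = 27.66/35.03 = 0.7896

79.0%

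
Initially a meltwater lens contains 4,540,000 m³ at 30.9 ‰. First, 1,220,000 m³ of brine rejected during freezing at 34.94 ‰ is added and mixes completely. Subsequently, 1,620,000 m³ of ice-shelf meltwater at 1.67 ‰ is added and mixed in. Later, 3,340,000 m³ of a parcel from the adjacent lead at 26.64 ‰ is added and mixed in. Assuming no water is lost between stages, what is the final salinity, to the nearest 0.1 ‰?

25.6 ‰

By conservation of dissolved salt,
Initial salt = 4,540,000×30.9 = 140,286,000
After stage 1: salt = 140,286,000 + 1,220,000×34.94 = 182,912,800; volume = 5,760,000 m³; S = 31.756 ‰
After stage 2: salt = 182,912,800 + 1,620,000×1.67 = 185,618,200; volume = 7,380,000 m³; S = 25.152 ‰
After stage 3: salt = 185,618,200 + 3,340,000×26.64 = 274,595,800; volume = 10,720,000 m³
S = 274,595,800 / 10,720,000 = 25.6153 ‰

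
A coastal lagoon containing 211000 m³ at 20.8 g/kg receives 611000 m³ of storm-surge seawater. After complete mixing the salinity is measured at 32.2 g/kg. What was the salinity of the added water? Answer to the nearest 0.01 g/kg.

Salt balance: 211,000×20.8 + 611,000×S = 822,000×32.2
4,388,800 + 611,000·S = 26,468,400
S = (26,468,400 − 4,388,800) / 611,000 = 36.1368 g/kg

36.14 g/kg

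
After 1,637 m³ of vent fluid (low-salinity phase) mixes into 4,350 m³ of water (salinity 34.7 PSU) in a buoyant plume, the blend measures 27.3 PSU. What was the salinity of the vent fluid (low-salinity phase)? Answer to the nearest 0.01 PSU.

7.64 PSU

Salt balance: 4,350×34.7 + 1,637×S = 5,987×27.3
150,945 + 1,637·S = 163,445.1
S = (163,445.1 − 150,945) / 1,637 = 7.636 PSU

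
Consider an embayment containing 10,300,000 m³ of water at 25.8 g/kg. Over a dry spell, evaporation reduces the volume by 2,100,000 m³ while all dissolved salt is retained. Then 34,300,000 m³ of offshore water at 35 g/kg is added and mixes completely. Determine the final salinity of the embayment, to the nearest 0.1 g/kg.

34.5 g/kg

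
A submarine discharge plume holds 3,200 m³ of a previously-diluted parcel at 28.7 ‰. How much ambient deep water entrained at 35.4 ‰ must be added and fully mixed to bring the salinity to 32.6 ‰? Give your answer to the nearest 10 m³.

4460 m³

Salt balance: 3,200×28.7 + V×35.4 = (3,200+V)×32.6
91,840 + 35.4V = 104,320 + 32.6V
12,480 = 2.8V
V = 4,457.14 m³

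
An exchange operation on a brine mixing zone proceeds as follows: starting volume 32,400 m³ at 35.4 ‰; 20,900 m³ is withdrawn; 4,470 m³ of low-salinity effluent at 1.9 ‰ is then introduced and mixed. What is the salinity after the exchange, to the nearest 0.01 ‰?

26.02 ‰

Remaining after removal: 11,500 m³ at 35.4 ‰ (salt = 407,100)
After addition: salt = 407,100 + 4,470×1.9 = 415,593; volume = 15,970 m³
S = 415,593 / 15,970 = 26.0234 ‰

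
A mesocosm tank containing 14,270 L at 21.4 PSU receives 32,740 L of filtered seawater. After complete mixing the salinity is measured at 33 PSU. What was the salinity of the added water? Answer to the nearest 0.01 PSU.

38.06 PSU

Salt balance: 14,270×21.4 + 32,740×S = 47,010×33
305,378 + 32,740·S = 1,551,330
S = (1,551,330 − 305,378) / 32,740 = 38.056 PSU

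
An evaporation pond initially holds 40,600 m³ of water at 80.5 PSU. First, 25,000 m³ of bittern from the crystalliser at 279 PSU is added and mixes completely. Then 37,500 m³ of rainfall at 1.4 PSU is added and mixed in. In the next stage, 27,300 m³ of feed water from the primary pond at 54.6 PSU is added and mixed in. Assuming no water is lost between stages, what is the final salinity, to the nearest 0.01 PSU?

90.39 PSU

By conservation of dissolved salt,
Initial salt = 40,600×80.5 = 3,268,300
After stage 1: salt = 3,268,300 + 25,000×279 = 10,243,300; volume = 65,600 m³; S = 156.148 PSU
After stage 2: salt = 10,243,300 + 37,500×1.4 = 10,295,800; volume = 103,100 m³; S = 99.862 PSU
After stage 3: salt = 10,295,800 + 27,300×54.6 = 11,786,380; volume = 130,400 m³
S = 11,786,380 / 130,400 = 90.3863 PSU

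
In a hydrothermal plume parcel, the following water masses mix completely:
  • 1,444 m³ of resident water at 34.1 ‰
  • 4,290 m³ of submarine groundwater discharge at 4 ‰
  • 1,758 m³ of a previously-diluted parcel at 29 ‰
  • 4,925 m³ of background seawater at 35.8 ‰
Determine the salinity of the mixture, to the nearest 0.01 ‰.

23.65 ‰

Conserving salt mass:
salt = 1,444×34.1 + 4,290×4 + 1,758×29 + 4,925×35.8 = 49,240.4 + 17,160 + 50,982 + 176,315 = 293,697.4
volume = 1,444 + 4,290 + 1,758 + 4,925 = 12,417 m³
S = 293,697.4 / 12,417 = 23.6528 ‰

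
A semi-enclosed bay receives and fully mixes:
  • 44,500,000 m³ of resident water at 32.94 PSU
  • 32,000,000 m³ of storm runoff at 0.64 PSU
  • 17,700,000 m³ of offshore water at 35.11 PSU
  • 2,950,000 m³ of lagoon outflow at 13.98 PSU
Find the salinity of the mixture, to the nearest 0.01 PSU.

22.12 PSU

By conservation of dissolved salt,
salt = 44,500,000×32.94 + 32,000,000×0.64 + 17,700,000×35.11 + 2,950,000×13.98 = 1,465,830,000 + 20,480,000 + 621,447,000 + 41,241,000 = 2,148,998,000
volume = 44,500,000 + 32,000,000 + 17,700,000 + 2,950,000 = 97,150,000 m³
S = 2,148,998,000 / 97,150,000 = 22.1204 PSU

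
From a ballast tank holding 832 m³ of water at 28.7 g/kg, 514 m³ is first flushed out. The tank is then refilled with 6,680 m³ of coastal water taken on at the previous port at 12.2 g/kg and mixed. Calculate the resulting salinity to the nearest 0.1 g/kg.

12.9 g/kg

Remaining after removal: 318 m³ at 28.7 g/kg (salt = 9,126.6)
After addition: salt = 9,126.6 + 6,680×12.2 = 90,622.6; volume = 6,998 m³
S = 90,622.6 / 6,998 = 12.9498 g/kg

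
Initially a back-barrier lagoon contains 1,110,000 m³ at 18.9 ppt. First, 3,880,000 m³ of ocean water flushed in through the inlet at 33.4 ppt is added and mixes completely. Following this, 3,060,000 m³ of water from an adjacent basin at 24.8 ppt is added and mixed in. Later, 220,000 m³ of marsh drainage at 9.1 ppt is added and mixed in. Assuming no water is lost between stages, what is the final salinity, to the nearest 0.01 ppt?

27.63 ppt

Mass of salt is conserved:
Initial salt = 1,110,000×18.9 = 20,979,000
After stage 1: salt = 20,979,000 + 3,880,000×33.4 = 150,571,000; volume = 4,990,000 m³; S = 30.175 ppt
After stage 2: salt = 150,571,000 + 3,060,000×24.8 = 226,459,000; volume = 8,050,000 m³; S = 28.132 ppt
After stage 3: salt = 226,459,000 + 220,000×9.1 = 228,461,000; volume = 8,270,000 m³
S = 228,461,000 / 8,270,000 = 27.6253 ppt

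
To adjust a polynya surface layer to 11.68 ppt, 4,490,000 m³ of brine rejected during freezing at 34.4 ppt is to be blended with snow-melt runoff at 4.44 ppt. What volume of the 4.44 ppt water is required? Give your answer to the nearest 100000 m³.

14100000 m³

Salt balance: 4,490,000×34.4 + V×4.44 = (4,490,000+V)×11.68
154,456,000 + 4.44V = 52,443,200 + 11.68V
102,012,800 = 7.24V
V = 14,090,165.75 m³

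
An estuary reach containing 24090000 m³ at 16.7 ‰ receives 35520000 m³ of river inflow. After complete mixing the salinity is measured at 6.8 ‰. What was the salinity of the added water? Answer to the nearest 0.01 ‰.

0.09 ‰

Salt balance: 24,090,000×16.7 + 35,520,000×S = 59,610,000×6.8
402,303,000 + 35,520,000·S = 405,348,000
S = (405,348,000 − 402,303,000) / 35,520,000 = 0.0857 ‰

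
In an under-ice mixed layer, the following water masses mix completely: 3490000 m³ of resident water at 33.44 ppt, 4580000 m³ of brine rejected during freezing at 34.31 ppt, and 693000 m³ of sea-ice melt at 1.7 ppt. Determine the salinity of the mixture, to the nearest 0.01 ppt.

31.38 ppt

By conservation of dissolved salt,
salt = 3,490,000×33.44 + 4,580,000×34.31 + 693,000×1.7 = 116,705,600 + 157,139,800 + 1,178,100 = 275,023,500
volume = 3,490,000 + 4,580,000 + 693,000 = 8,763,000 m³
S = 275,023,500 / 8,763,000 = 31.3846 ppt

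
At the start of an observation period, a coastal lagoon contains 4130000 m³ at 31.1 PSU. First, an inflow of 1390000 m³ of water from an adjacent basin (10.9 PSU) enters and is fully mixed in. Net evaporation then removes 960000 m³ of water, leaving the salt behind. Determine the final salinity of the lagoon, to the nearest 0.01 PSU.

After mixing: salt = 4,130,000×31.1 + 1,390,000×10.9 = 143,594,000; volume = 5,520,000 m³
After evaporation: salt unchanged = 143,594,000; volume = 5,520,000 − 960,000 = 4,560,000 m³
S = 143,594,000 / 4,560,000 = 31.4899 PSU

31.49 PSU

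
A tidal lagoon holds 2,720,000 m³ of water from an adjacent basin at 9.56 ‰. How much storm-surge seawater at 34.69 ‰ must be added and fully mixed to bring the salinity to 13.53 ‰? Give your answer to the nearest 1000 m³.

Salt balance: 2,720,000×9.56 + V×34.69 = (2,720,000+V)×13.53
26,003,200 + 34.69V = 36,801,600 + 13.53V
10,798,400 = 21.16V
V = 510,321.36 m³

510000 m³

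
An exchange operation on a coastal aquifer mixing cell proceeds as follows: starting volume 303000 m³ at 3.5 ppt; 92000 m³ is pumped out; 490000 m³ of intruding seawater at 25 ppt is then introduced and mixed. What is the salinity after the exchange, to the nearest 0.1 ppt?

Remaining after removal: 211,000 m³ at 3.5 ppt (salt = 738,500)
After addition: salt = 738,500 + 490,000×25 = 12,988,500; volume = 701,000 m³
S = 12,988,500 / 701,000 = 18.5285 ppt

18.5 ppt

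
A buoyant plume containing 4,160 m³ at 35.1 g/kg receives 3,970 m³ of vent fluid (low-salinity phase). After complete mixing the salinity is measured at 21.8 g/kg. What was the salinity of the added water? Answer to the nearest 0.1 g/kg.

Salt balance: 4,160×35.1 + 3,970×S = 8,130×21.8
146,016 + 3,970·S = 177,234
S = (177,234 − 146,016) / 3,970 = 7.8635 g/kg

7.9 g/kg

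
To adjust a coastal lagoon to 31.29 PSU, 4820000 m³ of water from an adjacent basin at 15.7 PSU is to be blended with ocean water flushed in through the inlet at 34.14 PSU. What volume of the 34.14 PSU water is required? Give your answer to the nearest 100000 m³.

Salt balance: 4,820,000×15.7 + V×34.14 = (4,820,000+V)×31.29
75,674,000 + 34.14V = 150,817,800 + 31.29V
75,143,800 = 2.85V
V = 26,366,245.61 m³

26400000 m³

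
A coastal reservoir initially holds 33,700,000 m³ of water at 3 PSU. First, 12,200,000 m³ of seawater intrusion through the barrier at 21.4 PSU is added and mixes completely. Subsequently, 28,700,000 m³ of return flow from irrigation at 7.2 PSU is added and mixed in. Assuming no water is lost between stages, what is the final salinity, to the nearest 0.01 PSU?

Conserving salt mass:
Initial salt = 33,700,000×3 = 101,100,000
After stage 1: salt = 101,100,000 + 12,200,000×21.4 = 362,180,000; volume = 45,900,000 m³; S = 7.891 PSU
After stage 2: salt = 362,180,000 + 28,700,000×7.2 = 568,820,000; volume = 74,600,000 m³
S = 568,820,000 / 74,600,000 = 7.6249 PSU

7.62 PSU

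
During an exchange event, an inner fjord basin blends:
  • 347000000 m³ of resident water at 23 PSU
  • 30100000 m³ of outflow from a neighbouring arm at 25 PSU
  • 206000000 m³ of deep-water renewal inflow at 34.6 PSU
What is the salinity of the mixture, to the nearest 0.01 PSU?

27.20 PSU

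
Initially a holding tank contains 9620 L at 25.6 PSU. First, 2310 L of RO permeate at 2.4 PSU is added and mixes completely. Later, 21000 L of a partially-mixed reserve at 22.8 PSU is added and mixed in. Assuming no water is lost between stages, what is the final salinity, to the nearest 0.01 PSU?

22.19 PSU

Weighted by volume,
Initial salt = 9,620×25.6 = 246,272
After stage 1: salt = 246,272 + 2,310×2.4 = 251,816; volume = 11,930 L; S = 21.108 PSU
After stage 2: salt = 251,816 + 21,000×22.8 = 730,616; volume = 32,930 L
S = 730,616 / 32,930 = 22.1869 PSU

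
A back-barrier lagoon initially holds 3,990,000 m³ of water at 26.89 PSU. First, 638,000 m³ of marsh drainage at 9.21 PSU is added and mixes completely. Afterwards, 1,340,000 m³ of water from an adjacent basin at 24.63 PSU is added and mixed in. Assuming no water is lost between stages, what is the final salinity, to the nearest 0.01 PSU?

Weighted by volume,
Initial salt = 3,990,000×26.89 = 107,291,100
After stage 1: salt = 107,291,100 + 638,000×9.21 = 113,167,080; volume = 4,628,000 m³; S = 24.453 PSU
After stage 2: salt = 113,167,080 + 1,340,000×24.63 = 146,171,280; volume = 5,968,000 m³
S = 146,171,280 / 5,968,000 = 24.4925 PSU

24.49 PSU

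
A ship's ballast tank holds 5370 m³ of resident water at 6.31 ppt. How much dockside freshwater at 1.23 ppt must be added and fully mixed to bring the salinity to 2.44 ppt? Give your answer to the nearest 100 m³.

Salt balance: 5,370×6.31 + V×1.23 = (5,370+V)×2.44
33,884.7 + 1.23V = 13,102.8 + 2.44V
20,781.9 = 1.21V
V = 17,175.12 m³

17200 m³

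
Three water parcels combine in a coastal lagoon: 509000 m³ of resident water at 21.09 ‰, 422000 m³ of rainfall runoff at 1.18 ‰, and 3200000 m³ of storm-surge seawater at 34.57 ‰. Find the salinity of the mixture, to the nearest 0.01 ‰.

Mass of salt is conserved:
salt = 509,000×21.09 + 422,000×1.18 + 3,200,000×34.57 = 10,734,810 + 497,960 + 110,624,000 = 121,856,770
volume = 509,000 + 422,000 + 3,200,000 = 4,131,000 m³
S = 121,856,770 / 4,131,000 = 29.4981 ‰

29.50 ‰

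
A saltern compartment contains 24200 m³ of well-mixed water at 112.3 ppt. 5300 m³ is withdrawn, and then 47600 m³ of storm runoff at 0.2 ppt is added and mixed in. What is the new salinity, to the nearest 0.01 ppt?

32.06 ppt

Remaining after removal: 18,900 m³ at 112.3 ppt (salt = 2,122,470)
After addition: salt = 2,122,470 + 47,600×0.2 = 2,131,990; volume = 66,500 m³
S = 2,131,990 / 66,500 = 32.06 ppt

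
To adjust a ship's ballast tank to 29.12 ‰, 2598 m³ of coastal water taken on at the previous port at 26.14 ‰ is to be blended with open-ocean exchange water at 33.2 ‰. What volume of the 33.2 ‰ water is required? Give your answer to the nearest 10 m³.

Salt balance: 2,598×26.14 + V×33.2 = (2,598+V)×29.12
67,911.72 + 33.2V = 75,653.76 + 29.12V
7,742.04 = 4.08V
V = 1,897.56 m³

1900 m³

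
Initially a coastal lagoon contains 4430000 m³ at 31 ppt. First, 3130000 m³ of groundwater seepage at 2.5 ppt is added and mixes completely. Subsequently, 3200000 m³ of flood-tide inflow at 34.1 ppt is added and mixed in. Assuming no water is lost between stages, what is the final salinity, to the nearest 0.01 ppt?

Conserving salt mass:
Initial salt = 4,430,000×31 = 137,330,000
After stage 1: salt = 137,330,000 + 3,130,000×2.5 = 145,155,000; volume = 7,560,000 m³; S = 19.2 ppt
After stage 2: salt = 145,155,000 + 3,200,000×34.1 = 254,275,000; volume = 10,760,000 m³
S = 254,275,000 / 10,760,000 = 23.6315 ppt

23.63 ppt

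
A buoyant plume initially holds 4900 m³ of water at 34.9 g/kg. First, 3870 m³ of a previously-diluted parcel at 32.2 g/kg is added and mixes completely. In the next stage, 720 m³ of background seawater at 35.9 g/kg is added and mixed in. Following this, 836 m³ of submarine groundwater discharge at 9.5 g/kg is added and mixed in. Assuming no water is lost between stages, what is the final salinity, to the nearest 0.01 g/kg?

Salt balance:
Initial salt = 4,900×34.9 = 171,010
After stage 1: salt = 171,010 + 3,870×32.2 = 295,624; volume = 8,770 m³; S = 33.709 g/kg
After stage 2: salt = 295,624 + 720×35.9 = 321,472; volume = 9,490 m³; S = 33.875 g/kg
After stage 3: salt = 321,472 + 836×9.5 = 329,414; volume = 10,326 m³
S = 329,414 / 10,326 = 31.9014 g/kg

31.90 g/kg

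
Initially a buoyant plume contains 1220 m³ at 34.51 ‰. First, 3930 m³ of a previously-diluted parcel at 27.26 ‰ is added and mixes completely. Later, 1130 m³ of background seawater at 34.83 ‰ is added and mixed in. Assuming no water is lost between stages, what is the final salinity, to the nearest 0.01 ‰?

30.03 ‰

Conserving salt mass:
Initial salt = 1,220×34.51 = 42,102.2
After stage 1: salt = 42,102.2 + 3,930×27.26 = 149,234; volume = 5,150 m³; S = 28.977 ‰
After stage 2: salt = 149,234 + 1,130×34.83 = 188,591.9; volume = 6,280 m³
S = 188,591.9 / 6,280 = 30.0306 ‰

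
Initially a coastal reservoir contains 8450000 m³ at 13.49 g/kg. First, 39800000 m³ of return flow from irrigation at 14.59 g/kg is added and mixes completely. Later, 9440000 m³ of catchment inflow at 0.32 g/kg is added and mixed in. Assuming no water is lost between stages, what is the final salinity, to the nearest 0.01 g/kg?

12.09 g/kg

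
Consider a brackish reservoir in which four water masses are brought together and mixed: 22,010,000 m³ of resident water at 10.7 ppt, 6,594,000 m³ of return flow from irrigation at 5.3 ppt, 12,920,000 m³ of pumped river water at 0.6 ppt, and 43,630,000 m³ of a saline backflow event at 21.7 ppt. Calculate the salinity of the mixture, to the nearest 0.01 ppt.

14.39 ppt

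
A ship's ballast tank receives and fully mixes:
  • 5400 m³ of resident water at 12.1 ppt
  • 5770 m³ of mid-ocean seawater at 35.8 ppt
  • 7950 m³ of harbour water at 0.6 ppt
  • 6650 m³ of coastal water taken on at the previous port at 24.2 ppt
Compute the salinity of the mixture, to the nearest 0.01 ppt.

16.98 ppt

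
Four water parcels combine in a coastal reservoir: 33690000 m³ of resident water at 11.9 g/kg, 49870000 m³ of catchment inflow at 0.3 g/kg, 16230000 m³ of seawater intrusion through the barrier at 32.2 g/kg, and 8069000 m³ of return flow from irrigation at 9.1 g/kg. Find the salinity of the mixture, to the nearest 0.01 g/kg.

9.38 g/kg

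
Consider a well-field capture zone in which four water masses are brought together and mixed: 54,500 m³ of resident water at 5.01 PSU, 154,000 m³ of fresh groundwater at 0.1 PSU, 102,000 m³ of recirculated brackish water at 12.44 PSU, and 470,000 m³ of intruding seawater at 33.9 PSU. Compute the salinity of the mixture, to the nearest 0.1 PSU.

22.4 PSU

Mass of salt is conserved:
salt = 54,500×5.01 + 154,000×0.1 + 102,000×12.44 + 470,000×33.9 = 273,045 + 15,400 + 1,268,880 + 15,933,000 = 17,490,325
volume = 54,500 + 154,000 + 102,000 + 470,000 = 780,500 m³
S = 17,490,325 / 780,500 = 22.409 PSU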